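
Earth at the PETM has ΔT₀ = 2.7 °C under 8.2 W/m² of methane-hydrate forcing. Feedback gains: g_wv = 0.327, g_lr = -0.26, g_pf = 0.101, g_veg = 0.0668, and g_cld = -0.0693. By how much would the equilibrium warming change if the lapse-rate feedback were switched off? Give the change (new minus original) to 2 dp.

Original: g = 0.1655, ΔT = 2.7/(1−0.1655) = 3.2355 °C.
Without lapse-rate: g' = 0.4255, ΔT' = 2.7/(1−0.4255) = 4.6997 °C.
Change = 4.6997 − 3.2355 = 1.46 °C.

1.46 °C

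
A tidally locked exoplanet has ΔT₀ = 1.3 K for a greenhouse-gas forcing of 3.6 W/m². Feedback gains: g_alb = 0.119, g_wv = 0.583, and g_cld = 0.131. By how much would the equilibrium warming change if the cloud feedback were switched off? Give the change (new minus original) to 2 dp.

Original: g = 0.833, ΔT = 1.3/(1−0.833) = 7.7844 K.
Without cloud: g' = 0.702, ΔT' = 1.3/(1−0.702) = 4.3624 K.
Change = 4.3624 − 7.7844 = -3.42 K.

-3.42 K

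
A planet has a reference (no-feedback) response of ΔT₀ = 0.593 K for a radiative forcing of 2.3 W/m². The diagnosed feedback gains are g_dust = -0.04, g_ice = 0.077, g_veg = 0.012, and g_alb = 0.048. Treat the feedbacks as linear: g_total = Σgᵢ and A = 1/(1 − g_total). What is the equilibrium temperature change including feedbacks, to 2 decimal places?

0.66 K

Total gain g = -0.04 + 0.077 + 0.012 + 0.048 = 0.097.
Amplification A = 1/(1 − 0.097) = 1.107.
ΔT = 0.593 × 1.107 = 0.66 K.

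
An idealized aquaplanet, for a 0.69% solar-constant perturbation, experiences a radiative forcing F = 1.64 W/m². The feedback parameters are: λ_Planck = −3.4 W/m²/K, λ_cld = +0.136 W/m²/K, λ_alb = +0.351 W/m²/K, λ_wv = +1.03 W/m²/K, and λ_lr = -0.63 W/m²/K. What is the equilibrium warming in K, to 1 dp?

Net feedback parameter λ = (−3.4) + (+0.136) + (+0.351) + (+1.03) + (-0.63) = -2.513 W/m²/K.
ΔT = −F/λ = −1.64/(-2.513) = 0.7 K.

0.7 K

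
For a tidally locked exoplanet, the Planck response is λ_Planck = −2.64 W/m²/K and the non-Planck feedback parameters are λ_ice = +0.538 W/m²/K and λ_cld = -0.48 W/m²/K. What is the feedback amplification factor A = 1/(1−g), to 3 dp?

1.022

Convert to gains: g_ice = 0.538/2.64 = 0.2038; g_cld = -0.48/2.64 = -0.1818.
Total gain g = 0.022.
A = 1/(1 − 0.022) = 1.022.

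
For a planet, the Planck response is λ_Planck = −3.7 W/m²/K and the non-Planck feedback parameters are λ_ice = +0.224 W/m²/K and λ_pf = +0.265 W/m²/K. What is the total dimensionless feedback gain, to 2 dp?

Convert to gains: g_ice = 0.224/3.7 = 0.06054; g_pf = 0.265/3.7 = 0.07162.
Total gain g = 0.13216.

0.13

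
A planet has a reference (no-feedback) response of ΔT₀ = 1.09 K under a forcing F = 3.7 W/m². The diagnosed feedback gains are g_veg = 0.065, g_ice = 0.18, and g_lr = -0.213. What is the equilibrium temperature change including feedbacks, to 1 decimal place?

Total gain g = 0.065 + 0.18 − 0.213 = 0.032.
Amplification A = 1/(1 − 0.032) = 1.033.
ΔT = 1.09 × 1.033 = 1.1 K.

1.1 K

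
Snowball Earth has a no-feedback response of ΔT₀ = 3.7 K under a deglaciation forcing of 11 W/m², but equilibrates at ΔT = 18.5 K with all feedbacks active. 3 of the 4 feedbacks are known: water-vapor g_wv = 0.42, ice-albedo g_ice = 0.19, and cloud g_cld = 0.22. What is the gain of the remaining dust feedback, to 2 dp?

Amplification A = ΔT/ΔT₀ = 18.5/3.7 = 5.
Total gain g = 1 − 1/A = 1 − 1/5 = 0.8.
Known gains sum to 0.42 + 0.19 + 0.22 = 0.83.
g_dust = 0.8 − 0.83 = -0.03.

-0.03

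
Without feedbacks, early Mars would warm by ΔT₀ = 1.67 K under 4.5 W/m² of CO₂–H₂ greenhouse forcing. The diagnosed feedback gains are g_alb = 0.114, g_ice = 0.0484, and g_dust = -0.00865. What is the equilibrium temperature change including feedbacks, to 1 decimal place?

Total gain g = 0.114 + 0.0484 − 0.00865 = 0.15375.
Amplification A = 1/(1 − 0.15375) = 1.182.
ΔT = 1.67 × 1.182 = 2.0 K.

2.0 K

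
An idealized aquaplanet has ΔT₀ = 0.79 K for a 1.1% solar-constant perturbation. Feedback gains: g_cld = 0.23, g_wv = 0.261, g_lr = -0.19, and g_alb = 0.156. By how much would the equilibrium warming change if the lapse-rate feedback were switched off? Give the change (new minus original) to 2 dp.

0.78 K

Original: g = 0.457, ΔT = 0.79/(1−0.457) = 1.4549 K.
Without lapse-rate: g' = 0.647, ΔT' = 0.79/(1−0.647) = 2.2380 K.
Change = 2.2380 − 1.4549 = 0.78 K.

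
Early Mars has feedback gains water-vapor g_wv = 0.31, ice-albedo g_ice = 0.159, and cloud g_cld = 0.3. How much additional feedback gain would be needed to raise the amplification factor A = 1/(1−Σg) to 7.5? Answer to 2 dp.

Current total gain = 0.769.
Target gain for A = 7.5: g* = 1 − 1/7.5 = 0.8667.
Additional gain needed = 0.8667 − 0.769 = 0.10.

0.10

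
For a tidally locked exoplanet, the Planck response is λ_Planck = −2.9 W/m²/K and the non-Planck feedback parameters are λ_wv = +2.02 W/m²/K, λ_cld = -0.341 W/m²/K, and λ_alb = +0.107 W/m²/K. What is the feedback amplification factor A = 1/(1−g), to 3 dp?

Convert to gains: g_wv = 2.02/2.9 = 0.6966; g_cld = -0.341/2.9 = -0.1176; g_alb = 0.107/2.9 = 0.0369.
Total gain g = 0.6159.
A = 1/(1 − 0.6159) = 2.603.

2.603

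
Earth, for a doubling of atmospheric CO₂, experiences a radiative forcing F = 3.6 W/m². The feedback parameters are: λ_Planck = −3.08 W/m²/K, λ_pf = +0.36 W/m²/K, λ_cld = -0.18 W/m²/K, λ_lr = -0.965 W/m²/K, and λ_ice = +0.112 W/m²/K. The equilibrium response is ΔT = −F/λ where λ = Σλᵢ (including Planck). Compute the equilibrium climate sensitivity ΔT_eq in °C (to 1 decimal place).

Net feedback parameter λ = (−3.08) + (+0.36) + (-0.18) + (-0.965) + (+0.112) = -3.753 W/m²/K.
ΔT = −F/λ = −3.6/(-3.753) = 1.0 °C.

1.0 °C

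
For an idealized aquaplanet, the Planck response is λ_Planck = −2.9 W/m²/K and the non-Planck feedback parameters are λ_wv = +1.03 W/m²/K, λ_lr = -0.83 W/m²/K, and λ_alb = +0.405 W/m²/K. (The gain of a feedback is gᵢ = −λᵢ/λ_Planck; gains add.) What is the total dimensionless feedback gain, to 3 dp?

0.209

Convert to gains: g_wv = 1.03/2.9 = 0.3552; g_lr = -0.83/2.9 = -0.2862; g_alb = 0.405/2.9 = 0.1397.
Total gain g = 0.2087.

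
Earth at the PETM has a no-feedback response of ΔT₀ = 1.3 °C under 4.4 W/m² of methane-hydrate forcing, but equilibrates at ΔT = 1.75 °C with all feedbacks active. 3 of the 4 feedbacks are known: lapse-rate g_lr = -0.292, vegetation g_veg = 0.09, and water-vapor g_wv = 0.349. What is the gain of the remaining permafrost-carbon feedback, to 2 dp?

0.11

Amplification A = ΔT/ΔT₀ = 1.75/1.3 = 1.346.
Total gain g = 1 − 1/A = 1 − 1/1.346 = 0.2571.
Known gains sum to -0.292 + 0.09 + 0.349 = 0.147.
g_pf = 0.2571 − 0.147 = 0.11.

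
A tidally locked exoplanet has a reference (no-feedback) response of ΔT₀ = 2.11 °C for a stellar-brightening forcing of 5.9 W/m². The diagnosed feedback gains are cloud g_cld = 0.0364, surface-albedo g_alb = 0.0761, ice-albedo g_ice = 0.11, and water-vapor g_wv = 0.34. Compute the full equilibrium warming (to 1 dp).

Total gain g = 0.0364 + 0.0761 + 0.11 + 0.34 = 0.5625.
Amplification A = 1/(1 − 0.5625) = 2.286.
ΔT = 2.11 × 2.286 = 4.8 °C.

4.8 °C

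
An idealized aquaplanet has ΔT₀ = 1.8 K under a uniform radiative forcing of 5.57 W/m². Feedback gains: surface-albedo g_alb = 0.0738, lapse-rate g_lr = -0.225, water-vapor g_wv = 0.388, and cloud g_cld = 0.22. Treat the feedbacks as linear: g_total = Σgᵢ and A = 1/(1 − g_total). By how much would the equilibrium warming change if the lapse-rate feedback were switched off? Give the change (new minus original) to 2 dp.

Original: g = 0.4568, ΔT = 1.8/(1−0.4568) = 3.3137 K.
Without lapse-rate: g' = 0.6818, ΔT' = 1.8/(1−0.6818) = 5.6568 K.
Change = 5.6568 − 3.3137 = 2.34 K.

2.34 K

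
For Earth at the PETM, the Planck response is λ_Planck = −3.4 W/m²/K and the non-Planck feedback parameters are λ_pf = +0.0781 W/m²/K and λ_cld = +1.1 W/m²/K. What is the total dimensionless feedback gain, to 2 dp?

Convert to gains: g_pf = 0.0781/3.4 = 0.02297; g_cld = 1.1/3.4 = 0.3235.
Total gain g = 0.34647.

0.35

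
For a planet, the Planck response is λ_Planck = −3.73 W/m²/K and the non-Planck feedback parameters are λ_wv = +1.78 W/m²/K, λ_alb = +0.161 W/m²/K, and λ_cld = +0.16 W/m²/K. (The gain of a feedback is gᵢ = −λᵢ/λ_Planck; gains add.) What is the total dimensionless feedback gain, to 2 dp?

Convert to gains: g_wv = 1.78/3.73 = 0.4772; g_alb = 0.161/3.73 = 0.04316; g_cld = 0.16/3.73 = 0.0429.
Total gain g = 0.56326.

0.56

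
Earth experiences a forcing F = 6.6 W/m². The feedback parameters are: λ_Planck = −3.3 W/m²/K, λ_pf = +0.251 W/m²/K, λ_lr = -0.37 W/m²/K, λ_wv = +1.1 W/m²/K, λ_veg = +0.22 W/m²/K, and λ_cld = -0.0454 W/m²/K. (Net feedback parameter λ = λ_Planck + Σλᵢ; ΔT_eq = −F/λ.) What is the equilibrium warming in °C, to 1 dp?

3.1 °C

Net feedback parameter λ = (−3.3) + (+0.251) + (-0.37) + (+1.1) + (+0.22) + (-0.0454) = -2.1444 W/m²/K.
ΔT = −F/λ = −6.6/(-2.1444) = 3.1 °C.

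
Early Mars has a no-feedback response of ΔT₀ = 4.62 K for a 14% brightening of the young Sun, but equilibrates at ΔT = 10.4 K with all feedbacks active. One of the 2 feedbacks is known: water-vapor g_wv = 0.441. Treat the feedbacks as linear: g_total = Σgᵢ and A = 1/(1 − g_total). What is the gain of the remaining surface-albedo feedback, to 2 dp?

Amplification A = ΔT/ΔT₀ = 10.4/4.62 = 2.251.
Total gain g = 1 − 1/A = 1 − 1/2.251 = 0.5558.
The known gain is 0.441.
g_alb = 0.5558 − 0.441 = 0.11.

0.11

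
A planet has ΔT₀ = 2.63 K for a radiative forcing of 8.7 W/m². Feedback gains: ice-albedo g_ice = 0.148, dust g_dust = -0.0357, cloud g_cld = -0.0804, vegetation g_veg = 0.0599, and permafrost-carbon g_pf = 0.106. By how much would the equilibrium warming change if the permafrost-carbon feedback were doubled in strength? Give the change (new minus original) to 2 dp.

Original: g = 0.1978, ΔT = 2.63/(1−0.1978) = 3.2785 K.
With doubled permafrost-carbon: g' = 0.3038, ΔT' = 2.63/(1−0.3038) = 3.7777 K.
Change = 3.7777 − 3.2785 = 0.50 K.

0.50 K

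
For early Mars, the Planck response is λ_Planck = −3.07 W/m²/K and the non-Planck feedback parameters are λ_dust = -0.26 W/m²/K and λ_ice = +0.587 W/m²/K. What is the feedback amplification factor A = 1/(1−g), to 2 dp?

1.12

Convert to gains: g_dust = -0.26/3.07 = -0.08469; g_ice = 0.587/3.07 = 0.1912.
Total gain g = 0.10651.
A = 1/(1 − 0.10651) = 1.12.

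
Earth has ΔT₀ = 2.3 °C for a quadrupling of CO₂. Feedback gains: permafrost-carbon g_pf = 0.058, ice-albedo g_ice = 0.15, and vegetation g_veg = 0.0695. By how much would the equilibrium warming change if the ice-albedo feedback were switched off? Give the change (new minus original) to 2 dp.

Original: g = 0.2775, ΔT = 2.3/(1−0.2775) = 3.1834 °C.
Without ice-albedo: g' = 0.1275, ΔT' = 2.3/(1−0.1275) = 2.6361 °C.
Change = 2.6361 − 3.1834 = -0.55 °C.

-0.55 °C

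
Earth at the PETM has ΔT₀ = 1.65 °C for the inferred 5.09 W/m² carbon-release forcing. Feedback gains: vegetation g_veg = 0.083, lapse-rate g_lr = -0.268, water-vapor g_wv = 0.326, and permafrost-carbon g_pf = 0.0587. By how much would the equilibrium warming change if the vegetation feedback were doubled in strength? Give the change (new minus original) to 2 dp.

0.24 °C

Original: g = 0.1997, ΔT = 1.65/(1−0.1997) = 2.0617 °C.
With doubled vegetation: g' = 0.2827, ΔT' = 1.65/(1−0.2827) = 2.3003 °C.
Change = 2.3003 − 2.0617 = 0.24 °C.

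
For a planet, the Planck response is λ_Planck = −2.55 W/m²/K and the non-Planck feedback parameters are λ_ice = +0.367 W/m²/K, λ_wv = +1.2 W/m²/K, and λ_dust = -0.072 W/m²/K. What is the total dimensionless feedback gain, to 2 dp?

0.59

Convert to gains: g_ice = 0.367/2.55 = 0.1439; g_wv = 1.2/2.55 = 0.4706; g_dust = -0.072/2.55 = -0.02824.
Total gain g = 0.58626.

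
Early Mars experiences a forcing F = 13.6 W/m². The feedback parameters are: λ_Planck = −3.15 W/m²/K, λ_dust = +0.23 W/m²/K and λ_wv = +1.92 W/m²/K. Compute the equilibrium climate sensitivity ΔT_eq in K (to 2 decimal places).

Net feedback parameter λ = (−3.15) + (+0.23) + (+1.92) = -1 W/m²/K.
ΔT = −F/λ = −13.6/(-1) = 13.60 K.

13.60 K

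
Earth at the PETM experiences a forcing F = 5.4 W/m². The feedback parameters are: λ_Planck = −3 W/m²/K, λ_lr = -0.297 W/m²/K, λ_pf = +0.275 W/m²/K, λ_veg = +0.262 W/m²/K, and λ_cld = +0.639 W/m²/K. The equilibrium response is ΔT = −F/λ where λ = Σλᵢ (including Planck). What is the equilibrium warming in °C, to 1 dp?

Net feedback parameter λ = (−3) + (-0.297) + (+0.275) + (+0.262) + (+0.639) = -2.121 W/m²/K.
ΔT = −F/λ = −5.4/(-2.121) = 2.5 °C.

2.5 °C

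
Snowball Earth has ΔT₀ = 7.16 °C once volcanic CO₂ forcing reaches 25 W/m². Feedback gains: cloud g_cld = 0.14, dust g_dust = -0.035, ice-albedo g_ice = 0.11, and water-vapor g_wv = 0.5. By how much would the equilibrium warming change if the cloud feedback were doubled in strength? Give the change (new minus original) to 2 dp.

24.26 °C

Original: g = 0.715, ΔT = 7.16/(1−0.715) = 25.1228 °C.
With doubled cloud: g' = 0.855, ΔT' = 7.16/(1−0.855) = 49.3793 °C.
Change = 49.3793 − 25.1228 = 24.26 °C.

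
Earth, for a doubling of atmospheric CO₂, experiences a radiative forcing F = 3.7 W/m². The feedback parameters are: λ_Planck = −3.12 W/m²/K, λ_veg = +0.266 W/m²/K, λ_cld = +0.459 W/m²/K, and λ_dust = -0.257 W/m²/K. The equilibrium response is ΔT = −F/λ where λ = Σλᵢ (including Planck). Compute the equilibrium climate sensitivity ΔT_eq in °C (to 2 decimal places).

Net feedback parameter λ = (−3.12) + (+0.266) + (+0.459) + (-0.257) = -2.652 W/m²/K.
ΔT = −F/λ = −3.7/(-2.652) = 1.40 °C.

1.40 °C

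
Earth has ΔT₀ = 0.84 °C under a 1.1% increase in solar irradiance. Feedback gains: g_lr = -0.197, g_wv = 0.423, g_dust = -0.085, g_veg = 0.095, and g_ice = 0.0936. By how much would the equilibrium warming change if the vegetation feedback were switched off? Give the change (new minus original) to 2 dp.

-0.16 °C

Original: g = 0.3296, ΔT = 0.84/(1−0.3296) = 1.2530 °C.
Without vegetation: g' = 0.2346, ΔT' = 0.84/(1−0.2346) = 1.0975 °C.
Change = 1.0975 − 1.2530 = -0.16 °C.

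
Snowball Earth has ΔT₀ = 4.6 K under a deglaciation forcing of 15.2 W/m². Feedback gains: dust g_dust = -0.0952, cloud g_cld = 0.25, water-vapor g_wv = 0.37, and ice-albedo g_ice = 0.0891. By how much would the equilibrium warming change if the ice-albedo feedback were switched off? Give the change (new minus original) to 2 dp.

Original: g = 0.6139, ΔT = 4.6/(1−0.6139) = 11.9140 K.
Without ice-albedo: g' = 0.5248, ΔT' = 4.6/(1−0.5248) = 9.6801 K.
Change = 9.6801 − 11.9140 = -2.23 K.

-2.23 K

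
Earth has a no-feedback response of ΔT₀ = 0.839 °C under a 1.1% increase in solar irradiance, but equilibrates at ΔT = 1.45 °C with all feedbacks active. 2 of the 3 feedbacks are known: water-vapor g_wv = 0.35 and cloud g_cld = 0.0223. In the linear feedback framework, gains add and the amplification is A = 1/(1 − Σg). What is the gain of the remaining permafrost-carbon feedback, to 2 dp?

Amplification A = ΔT/ΔT₀ = 1.45/0.839 = 1.728.
Total gain g = 1 − 1/A = 1 − 1/1.728 = 0.4213.
Known gains sum to 0.35 + 0.0223 = 0.3723.
g_pf = 0.4213 − 0.3723 = 0.05.

0.05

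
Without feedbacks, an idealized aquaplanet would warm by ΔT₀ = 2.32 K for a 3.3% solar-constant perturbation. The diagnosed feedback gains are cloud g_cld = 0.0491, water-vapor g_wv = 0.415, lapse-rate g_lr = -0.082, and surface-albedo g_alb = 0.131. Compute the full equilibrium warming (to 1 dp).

Total gain g = 0.0491 + 0.415 − 0.082 + 0.131 = 0.5131.
Amplification A = 1/(1 − 0.5131) = 2.054.
ΔT = 2.32 × 2.054 = 4.8 K.

4.8 K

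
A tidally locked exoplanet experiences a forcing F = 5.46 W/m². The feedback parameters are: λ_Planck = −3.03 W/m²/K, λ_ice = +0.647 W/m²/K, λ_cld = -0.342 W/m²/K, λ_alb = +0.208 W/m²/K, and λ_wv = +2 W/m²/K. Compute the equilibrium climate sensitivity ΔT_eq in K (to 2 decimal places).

Net feedback parameter λ = (−3.03) + (+0.647) + (-0.342) + (+0.208) + (+2) = -0.517 W/m²/K.
ΔT = −F/λ = −5.46/(-0.517) = 10.56 K.

10.56 K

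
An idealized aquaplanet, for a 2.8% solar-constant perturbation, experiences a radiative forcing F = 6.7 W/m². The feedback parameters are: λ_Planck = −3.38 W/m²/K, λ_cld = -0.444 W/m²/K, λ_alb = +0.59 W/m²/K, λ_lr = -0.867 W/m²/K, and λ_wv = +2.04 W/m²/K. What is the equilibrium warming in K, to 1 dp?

3.3 K

Net feedback parameter λ = (−3.38) + (-0.444) + (+0.59) + (-0.867) + (+2.04) = -2.061 W/m²/K.
ΔT = −F/λ = −6.7/(-2.061) = 3.3 K.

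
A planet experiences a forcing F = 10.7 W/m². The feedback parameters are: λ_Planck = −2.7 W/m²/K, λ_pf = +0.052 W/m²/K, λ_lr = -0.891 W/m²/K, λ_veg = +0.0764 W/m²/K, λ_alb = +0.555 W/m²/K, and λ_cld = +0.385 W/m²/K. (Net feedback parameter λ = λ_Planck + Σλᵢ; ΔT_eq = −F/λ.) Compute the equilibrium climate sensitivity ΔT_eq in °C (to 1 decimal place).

Net feedback parameter λ = (−2.7) + (+0.052) + (-0.891) + (+0.0764) + (+0.555) + (+0.385) = -2.5226 W/m²/K.
ΔT = −F/λ = −10.7/(-2.5226) = 4.2 °C.

4.2 °C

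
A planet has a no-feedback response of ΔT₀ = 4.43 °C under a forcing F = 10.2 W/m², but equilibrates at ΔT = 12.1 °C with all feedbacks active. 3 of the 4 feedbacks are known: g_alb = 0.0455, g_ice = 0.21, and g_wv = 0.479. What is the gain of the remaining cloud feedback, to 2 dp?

-0.10

Amplification A = ΔT/ΔT₀ = 12.1/4.43 = 2.731.
Total gain g = 1 − 1/A = 1 − 1/2.731 = 0.6338.
Known gains sum to 0.0455 + 0.21 + 0.479 = 0.7345.
g_cld = 0.6338 − 0.7345 = -0.10.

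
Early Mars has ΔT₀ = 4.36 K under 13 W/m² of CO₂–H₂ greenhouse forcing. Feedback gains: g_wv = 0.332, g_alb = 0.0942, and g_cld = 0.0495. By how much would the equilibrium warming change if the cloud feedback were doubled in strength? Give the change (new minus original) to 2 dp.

Original: g = 0.4757, ΔT = 4.36/(1−0.4757) = 8.3158 K.
With doubled cloud: g' = 0.5252, ΔT' = 4.36/(1−0.5252) = 9.1828 K.
Change = 9.1828 − 8.3158 = 0.87 K.

0.87 K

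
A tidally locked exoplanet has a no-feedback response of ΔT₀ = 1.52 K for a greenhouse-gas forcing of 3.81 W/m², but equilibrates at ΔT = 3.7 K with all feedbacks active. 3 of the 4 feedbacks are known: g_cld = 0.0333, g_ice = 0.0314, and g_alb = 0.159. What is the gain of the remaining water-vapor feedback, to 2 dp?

Amplification A = ΔT/ΔT₀ = 3.7/1.52 = 2.434.
Total gain g = 1 − 1/A = 1 − 1/2.434 = 0.5892.
Known gains sum to 0.0333 + 0.0314 + 0.159 = 0.2237.
g_wv = 0.5892 − 0.2237 = 0.37.

0.37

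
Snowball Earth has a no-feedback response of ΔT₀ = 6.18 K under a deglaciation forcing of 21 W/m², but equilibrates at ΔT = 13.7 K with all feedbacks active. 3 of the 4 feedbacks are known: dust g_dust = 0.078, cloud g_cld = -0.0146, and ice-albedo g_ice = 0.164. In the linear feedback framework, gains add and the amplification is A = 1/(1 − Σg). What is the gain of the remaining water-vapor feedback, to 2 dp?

Amplification A = ΔT/ΔT₀ = 13.7/6.18 = 2.217.
Total gain g = 1 − 1/A = 1 − 1/2.217 = 0.5489.
Known gains sum to 0.078 − 0.0146 + 0.164 = 0.2274.
g_wv = 0.5489 − 0.2274 = 0.32.

0.32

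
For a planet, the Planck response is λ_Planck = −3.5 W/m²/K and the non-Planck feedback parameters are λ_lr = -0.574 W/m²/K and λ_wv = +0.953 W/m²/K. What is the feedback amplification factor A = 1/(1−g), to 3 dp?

Convert to gains: g_lr = -0.574/3.5 = -0.164; g_wv = 0.953/3.5 = 0.2723.
Total gain g = 0.1083.
A = 1/(1 − 0.1083) = 1.121.

1.121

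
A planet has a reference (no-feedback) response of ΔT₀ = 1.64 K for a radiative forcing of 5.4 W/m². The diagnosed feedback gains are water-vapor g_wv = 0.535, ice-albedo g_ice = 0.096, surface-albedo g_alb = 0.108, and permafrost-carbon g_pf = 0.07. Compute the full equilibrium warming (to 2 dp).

8.59 K

Total gain g = 0.535 + 0.096 + 0.108 + 0.07 = 0.809.
Amplification A = 1/(1 − 0.809) = 5.236.
ΔT = 1.64 × 5.236 = 8.59 K.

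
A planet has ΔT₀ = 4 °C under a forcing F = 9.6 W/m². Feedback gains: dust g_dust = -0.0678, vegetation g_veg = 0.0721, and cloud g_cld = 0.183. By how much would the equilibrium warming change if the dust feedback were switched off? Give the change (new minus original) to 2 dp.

Original: g = 0.1873, ΔT = 4/(1−0.1873) = 4.9219 °C.
Without dust: g' = 0.2551, ΔT' = 4/(1−0.2551) = 5.3698 °C.
Change = 5.3698 − 4.9219 = 0.45 °C.

0.45 °C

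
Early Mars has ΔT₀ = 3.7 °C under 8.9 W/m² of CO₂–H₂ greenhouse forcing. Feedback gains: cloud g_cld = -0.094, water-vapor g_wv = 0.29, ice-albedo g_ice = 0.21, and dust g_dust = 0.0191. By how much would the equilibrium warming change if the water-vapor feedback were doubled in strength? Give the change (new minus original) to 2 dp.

Original: g = 0.4251, ΔT = 3.7/(1−0.4251) = 6.4359 °C.
With doubled water-vapor: g' = 0.7151, ΔT' = 3.7/(1−0.7151) = 12.9870 °C.
Change = 12.9870 − 6.4359 = 6.55 °C.

6.55 °C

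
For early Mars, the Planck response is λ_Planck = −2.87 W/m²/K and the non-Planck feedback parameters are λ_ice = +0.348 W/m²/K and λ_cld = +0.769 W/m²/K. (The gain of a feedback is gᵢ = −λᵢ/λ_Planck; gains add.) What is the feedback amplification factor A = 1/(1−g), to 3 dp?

1.637

Convert to gains: g_ice = 0.348/2.87 = 0.1213; g_cld = 0.769/2.87 = 0.2679.
Total gain g = 0.3892.
A = 1/(1 − 0.3892) = 1.637.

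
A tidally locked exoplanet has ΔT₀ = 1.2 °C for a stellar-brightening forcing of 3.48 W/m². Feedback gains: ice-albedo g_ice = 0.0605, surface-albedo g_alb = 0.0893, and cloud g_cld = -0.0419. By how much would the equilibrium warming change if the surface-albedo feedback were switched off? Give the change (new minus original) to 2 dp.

Original: g = 0.1079, ΔT = 1.2/(1−0.1079) = 1.3451 °C.
Without surface-albedo: g' = 0.0186, ΔT' = 1.2/(1−0.0186) = 1.2227 °C.
Change = 1.2227 − 1.3451 = -0.12 °C.

-0.12 °C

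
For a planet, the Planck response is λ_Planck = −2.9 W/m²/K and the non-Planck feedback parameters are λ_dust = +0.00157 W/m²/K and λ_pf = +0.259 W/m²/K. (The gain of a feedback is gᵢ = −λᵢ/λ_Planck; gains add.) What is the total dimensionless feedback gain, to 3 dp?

0.090

Convert to gains: g_dust = 0.00157/2.9 = 0.000541; g_pf = 0.259/2.9 = 0.08931.
Total gain g = 0.089851.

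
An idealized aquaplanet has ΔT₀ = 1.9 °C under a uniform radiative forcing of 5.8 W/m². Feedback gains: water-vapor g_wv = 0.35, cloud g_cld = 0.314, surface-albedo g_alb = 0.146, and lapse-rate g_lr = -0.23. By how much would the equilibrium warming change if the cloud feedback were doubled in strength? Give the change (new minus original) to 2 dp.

13.40 °C

Original: g = 0.58, ΔT = 1.9/(1−0.58) = 4.5238 °C.
With doubled cloud: g' = 0.894, ΔT' = 1.9/(1−0.894) = 17.9245 °C.
Change = 17.9245 − 4.5238 = 13.40 °C.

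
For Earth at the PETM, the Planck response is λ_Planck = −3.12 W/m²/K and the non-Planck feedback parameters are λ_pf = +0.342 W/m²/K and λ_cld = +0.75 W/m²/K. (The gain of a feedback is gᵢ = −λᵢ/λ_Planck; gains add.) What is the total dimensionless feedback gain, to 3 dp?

0.350

Convert to gains: g_pf = 0.342/3.12 = 0.1096; g_cld = 0.75/3.12 = 0.2404.
Total gain g = 0.35.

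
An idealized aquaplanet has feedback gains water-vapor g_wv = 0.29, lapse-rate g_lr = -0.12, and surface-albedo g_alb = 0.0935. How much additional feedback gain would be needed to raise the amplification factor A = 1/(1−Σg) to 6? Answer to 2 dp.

Current total gain = 0.2635.
Target gain for A = 6: g* = 1 − 1/6 = 0.8333.
Additional gain needed = 0.8333 − 0.2635 = 0.57.

0.57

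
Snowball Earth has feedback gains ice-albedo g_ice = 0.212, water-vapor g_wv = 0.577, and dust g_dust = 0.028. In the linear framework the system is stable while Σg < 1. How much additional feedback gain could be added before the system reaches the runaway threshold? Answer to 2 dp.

Current total gain = 0.212 + 0.577 + 0.028 = 0.817.
Margin to runaway = 1 − 0.817 = 0.18.

0.18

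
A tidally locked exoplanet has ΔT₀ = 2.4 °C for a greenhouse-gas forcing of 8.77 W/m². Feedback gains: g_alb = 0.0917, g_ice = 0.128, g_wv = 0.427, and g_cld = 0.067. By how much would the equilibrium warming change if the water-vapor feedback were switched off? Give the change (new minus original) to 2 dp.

-5.02 °C

Original: g = 0.7137, ΔT = 2.4/(1−0.7137) = 8.3828 °C.
Without water-vapor: g' = 0.2867, ΔT' = 2.4/(1−0.2867) = 3.3646 °C.
Change = 3.3646 − 8.3828 = -5.02 °C.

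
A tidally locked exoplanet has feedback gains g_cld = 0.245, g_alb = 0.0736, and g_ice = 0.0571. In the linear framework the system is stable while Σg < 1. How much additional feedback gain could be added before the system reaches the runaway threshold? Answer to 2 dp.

Current total gain = 0.245 + 0.0736 + 0.0571 = 0.3757.
Margin to runaway = 1 − 0.3757 = 0.62.

0.62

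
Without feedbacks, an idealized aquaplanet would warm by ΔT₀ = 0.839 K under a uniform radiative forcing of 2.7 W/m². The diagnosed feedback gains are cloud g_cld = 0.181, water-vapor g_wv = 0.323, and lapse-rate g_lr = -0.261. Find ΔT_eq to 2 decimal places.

Total gain g = 0.181 + 0.323 − 0.261 = 0.243.
Amplification A = 1/(1 − 0.243) = 1.321.
ΔT = 0.839 × 1.321 = 1.11 K.

1.11 K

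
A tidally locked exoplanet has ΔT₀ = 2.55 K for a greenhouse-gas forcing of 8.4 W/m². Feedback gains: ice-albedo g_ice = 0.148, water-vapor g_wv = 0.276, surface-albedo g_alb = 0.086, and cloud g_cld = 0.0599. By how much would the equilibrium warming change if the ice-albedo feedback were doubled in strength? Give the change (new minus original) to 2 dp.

Original: g = 0.5699, ΔT = 2.55/(1−0.5699) = 5.9289 K.
With doubled ice-albedo: g' = 0.7179, ΔT' = 2.55/(1−0.7179) = 9.0393 K.
Change = 9.0393 − 5.9289 = 3.11 K.

3.11 K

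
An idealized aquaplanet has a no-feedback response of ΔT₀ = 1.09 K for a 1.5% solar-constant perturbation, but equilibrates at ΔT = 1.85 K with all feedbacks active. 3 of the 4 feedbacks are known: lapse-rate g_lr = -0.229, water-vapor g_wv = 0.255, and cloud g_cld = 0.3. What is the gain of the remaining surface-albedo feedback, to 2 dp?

0.08

Amplification A = ΔT/ΔT₀ = 1.85/1.09 = 1.697.
Total gain g = 1 − 1/A = 1 − 1/1.697 = 0.4107.
Known gains sum to -0.229 + 0.255 + 0.3 = 0.326.
g_alb = 0.4107 − 0.326 = 0.08.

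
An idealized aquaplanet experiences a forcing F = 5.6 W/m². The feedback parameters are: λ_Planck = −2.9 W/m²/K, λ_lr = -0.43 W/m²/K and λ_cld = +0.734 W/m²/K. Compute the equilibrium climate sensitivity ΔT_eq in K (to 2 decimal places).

2.16 K

Net feedback parameter λ = (−2.9) + (-0.43) + (+0.734) = -2.596 W/m²/K.
ΔT = −F/λ = −5.6/(-2.596) = 2.16 K.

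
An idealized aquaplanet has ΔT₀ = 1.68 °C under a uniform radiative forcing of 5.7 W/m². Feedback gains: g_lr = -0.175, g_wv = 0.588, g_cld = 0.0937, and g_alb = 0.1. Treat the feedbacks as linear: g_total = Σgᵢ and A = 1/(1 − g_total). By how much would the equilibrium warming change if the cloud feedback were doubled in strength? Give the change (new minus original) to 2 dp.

Original: g = 0.6067, ΔT = 1.68/(1−0.6067) = 4.2715 °C.
With doubled cloud: g' = 0.7004, ΔT' = 1.68/(1−0.7004) = 5.6075 °C.
Change = 5.6075 − 4.2715 = 1.34 °C.

1.34 °C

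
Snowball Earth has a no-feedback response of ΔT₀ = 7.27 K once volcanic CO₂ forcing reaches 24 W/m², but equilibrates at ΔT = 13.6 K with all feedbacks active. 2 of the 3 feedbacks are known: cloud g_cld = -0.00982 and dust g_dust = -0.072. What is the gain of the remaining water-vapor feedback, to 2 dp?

Amplification A = ΔT/ΔT₀ = 13.6/7.27 = 1.871.
Total gain g = 1 − 1/A = 1 − 1/1.871 = 0.4655.
Known gains sum to -0.00982 − 0.072 = -0.08182.
g_wv = 0.4655 + 0.08182 = 0.55.

0.55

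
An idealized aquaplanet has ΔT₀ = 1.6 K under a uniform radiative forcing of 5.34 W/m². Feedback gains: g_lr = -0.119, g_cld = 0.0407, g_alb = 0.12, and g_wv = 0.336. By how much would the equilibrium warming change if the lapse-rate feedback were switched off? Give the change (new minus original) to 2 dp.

Original: g = 0.3777, ΔT = 1.6/(1−0.3777) = 2.5711 K.
Without lapse-rate: g' = 0.4967, ΔT' = 1.6/(1−0.4967) = 3.1790 K.
Change = 3.1790 − 2.5711 = 0.61 K.

0.61 K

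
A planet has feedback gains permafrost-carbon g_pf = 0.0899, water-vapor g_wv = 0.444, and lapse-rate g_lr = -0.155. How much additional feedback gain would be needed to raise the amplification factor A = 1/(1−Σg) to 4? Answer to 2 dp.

Current total gain = 0.3789.
Target gain for A = 4: g* = 1 − 1/4 = 0.75.
Additional gain needed = 0.75 − 0.3789 = 0.37.

0.37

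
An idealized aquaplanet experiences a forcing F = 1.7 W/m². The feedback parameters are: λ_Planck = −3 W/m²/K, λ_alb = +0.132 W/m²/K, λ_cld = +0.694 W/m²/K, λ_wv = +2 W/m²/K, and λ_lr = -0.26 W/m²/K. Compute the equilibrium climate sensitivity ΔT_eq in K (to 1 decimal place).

3.9 K

Net feedback parameter λ = (−3) + (+0.132) + (+0.694) + (+2) + (-0.26) = -0.434 W/m²/K.
ΔT = −F/λ = −1.7/(-0.434) = 3.9 K.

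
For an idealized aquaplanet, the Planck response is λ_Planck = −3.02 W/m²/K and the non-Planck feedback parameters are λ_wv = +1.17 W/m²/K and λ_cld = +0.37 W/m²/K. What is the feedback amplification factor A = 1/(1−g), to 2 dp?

Convert to gains: g_wv = 1.17/3.02 = 0.3874; g_cld = 0.37/3.02 = 0.1225.
Total gain g = 0.5099.
A = 1/(1 − 0.5099) = 2.04.

2.04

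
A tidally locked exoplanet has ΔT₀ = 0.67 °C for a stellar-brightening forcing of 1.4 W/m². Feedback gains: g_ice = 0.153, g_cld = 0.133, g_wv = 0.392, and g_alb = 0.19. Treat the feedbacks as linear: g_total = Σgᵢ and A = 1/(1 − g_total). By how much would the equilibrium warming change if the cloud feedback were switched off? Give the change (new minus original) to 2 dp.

Original: g = 0.868, ΔT = 0.67/(1−0.868) = 5.0758 °C.
Without cloud: g' = 0.735, ΔT' = 0.67/(1−0.735) = 2.5283 °C.
Change = 2.5283 − 5.0758 = -2.55 °C.

-2.55 °C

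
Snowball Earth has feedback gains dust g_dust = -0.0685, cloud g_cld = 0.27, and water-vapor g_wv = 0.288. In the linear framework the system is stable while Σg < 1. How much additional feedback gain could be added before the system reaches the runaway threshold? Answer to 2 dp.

Current total gain = -0.0685 + 0.27 + 0.288 = 0.4895.
Margin to runaway = 1 − 0.4895 = 0.51.

0.51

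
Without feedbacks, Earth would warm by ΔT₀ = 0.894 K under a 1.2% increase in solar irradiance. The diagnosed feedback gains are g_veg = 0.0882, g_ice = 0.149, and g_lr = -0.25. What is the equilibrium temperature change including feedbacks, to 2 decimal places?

Total gain g = 0.0882 + 0.149 − 0.25 = -0.0128.
Amplification A = 1/(1 + 0.0128) = 0.9874.
ΔT = 0.894 × 0.9874 = 0.88 K.

0.88 K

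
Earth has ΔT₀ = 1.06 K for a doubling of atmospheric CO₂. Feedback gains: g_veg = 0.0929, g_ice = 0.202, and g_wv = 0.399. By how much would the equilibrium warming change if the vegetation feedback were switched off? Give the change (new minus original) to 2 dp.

Original: g = 0.6939, ΔT = 1.06/(1−0.6939) = 3.4629 K.
Without vegetation: g' = 0.601, ΔT' = 1.06/(1−0.601) = 2.6566 K.
Change = 2.6566 − 3.4629 = -0.81 K.

-0.81 K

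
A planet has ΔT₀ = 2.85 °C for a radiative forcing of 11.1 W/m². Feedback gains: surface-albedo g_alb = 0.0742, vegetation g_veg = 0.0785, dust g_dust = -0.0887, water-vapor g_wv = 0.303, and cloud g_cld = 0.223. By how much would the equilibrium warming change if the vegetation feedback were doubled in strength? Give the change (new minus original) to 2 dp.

1.65 °C

Original: g = 0.59, ΔT = 2.85/(1−0.59) = 6.9512 °C.
With doubled vegetation: g' = 0.6685, ΔT' = 2.85/(1−0.6685) = 8.5973 °C.
Change = 8.5973 − 6.9512 = 1.65 °C.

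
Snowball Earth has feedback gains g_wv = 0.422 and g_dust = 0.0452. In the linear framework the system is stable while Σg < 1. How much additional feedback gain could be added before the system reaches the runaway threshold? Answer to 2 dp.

0.53

Current total gain = 0.422 + 0.0452 = 0.4672.
Margin to runaway = 1 − 0.4672 = 0.53.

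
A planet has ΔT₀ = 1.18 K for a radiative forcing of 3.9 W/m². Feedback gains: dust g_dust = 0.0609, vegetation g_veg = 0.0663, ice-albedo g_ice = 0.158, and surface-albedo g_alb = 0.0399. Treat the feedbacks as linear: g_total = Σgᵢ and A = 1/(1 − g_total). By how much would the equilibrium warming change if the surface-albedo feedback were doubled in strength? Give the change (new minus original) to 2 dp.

Original: g = 0.3251, ΔT = 1.18/(1−0.3251) = 1.7484 K.
With doubled surface-albedo: g' = 0.365, ΔT' = 1.18/(1−0.365) = 1.8583 K.
Change = 1.8583 − 1.7484 = 0.11 K.

0.11 K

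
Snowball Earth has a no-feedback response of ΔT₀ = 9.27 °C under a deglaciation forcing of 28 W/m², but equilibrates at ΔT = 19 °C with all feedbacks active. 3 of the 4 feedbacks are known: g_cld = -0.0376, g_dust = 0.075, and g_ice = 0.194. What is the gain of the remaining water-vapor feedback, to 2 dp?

0.28

Amplification A = ΔT/ΔT₀ = 19/9.27 = 2.05.
Total gain g = 1 − 1/A = 1 − 1/2.05 = 0.5122.
Known gains sum to -0.0376 + 0.075 + 0.194 = 0.2314.
g_wv = 0.5122 − 0.2314 = 0.28.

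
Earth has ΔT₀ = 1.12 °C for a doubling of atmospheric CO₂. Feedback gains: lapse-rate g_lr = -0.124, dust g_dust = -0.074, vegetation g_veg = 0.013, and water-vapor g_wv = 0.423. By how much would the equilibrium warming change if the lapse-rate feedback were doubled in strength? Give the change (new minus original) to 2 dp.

-0.21 °C

Original: g = 0.238, ΔT = 1.12/(1−0.238) = 1.4698 °C.
With doubled lapse-rate: g' = 0.114, ΔT' = 1.12/(1−0.114) = 1.2641 °C.
Change = 1.2641 − 1.4698 = -0.21 °C.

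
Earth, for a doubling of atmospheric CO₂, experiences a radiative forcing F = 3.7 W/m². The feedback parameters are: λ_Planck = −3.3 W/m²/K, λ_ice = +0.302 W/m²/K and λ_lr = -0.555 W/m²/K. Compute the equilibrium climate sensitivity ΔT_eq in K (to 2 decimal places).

Net feedback parameter λ = (−3.3) + (+0.302) + (-0.555) = -3.553 W/m²/K.
ΔT = −F/λ = −3.7/(-3.553) = 1.04 K.

1.04 K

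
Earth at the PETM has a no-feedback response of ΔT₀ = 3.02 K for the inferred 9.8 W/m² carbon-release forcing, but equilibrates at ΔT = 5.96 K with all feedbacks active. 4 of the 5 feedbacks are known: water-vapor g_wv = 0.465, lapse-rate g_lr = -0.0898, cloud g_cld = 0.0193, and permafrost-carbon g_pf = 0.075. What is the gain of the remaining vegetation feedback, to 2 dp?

Amplification A = ΔT/ΔT₀ = 5.96/3.02 = 1.974.
Total gain g = 1 − 1/A = 1 − 1/1.974 = 0.4934.
Known gains sum to 0.465 − 0.0898 + 0.0193 + 0.075 = 0.4695.
g_veg = 0.4934 − 0.4695 = 0.02.

0.02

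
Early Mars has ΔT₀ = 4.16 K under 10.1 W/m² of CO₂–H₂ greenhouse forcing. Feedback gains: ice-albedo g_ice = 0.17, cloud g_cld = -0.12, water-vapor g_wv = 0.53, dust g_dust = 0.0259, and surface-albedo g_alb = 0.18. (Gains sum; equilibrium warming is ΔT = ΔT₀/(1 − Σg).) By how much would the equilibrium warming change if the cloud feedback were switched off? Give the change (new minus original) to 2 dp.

24.78 K

Original: g = 0.7859, ΔT = 4.16/(1−0.7859) = 19.4302 K.
Without cloud: g' = 0.9059, ΔT' = 4.16/(1−0.9059) = 44.2083 K.
Change = 44.2083 − 19.4302 = 24.78 K.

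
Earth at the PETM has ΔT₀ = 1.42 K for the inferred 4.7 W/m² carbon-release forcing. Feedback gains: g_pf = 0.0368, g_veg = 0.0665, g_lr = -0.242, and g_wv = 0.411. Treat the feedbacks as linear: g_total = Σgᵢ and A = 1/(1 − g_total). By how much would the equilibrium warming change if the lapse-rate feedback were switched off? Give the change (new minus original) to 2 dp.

0.97 K

Original: g = 0.2723, ΔT = 1.42/(1−0.2723) = 1.9514 K.
Without lapse-rate: g' = 0.5143, ΔT' = 1.42/(1−0.5143) = 2.9236 K.
Change = 2.9236 − 1.9514 = 0.97 K.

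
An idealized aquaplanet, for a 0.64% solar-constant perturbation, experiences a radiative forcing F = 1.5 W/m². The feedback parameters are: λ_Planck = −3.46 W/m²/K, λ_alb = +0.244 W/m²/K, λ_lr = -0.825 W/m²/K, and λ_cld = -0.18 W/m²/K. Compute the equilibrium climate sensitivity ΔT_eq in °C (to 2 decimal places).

0.36 °C

Net feedback parameter λ = (−3.46) + (+0.244) + (-0.825) + (-0.18) = -4.221 W/m²/K.
ΔT = −F/λ = −1.5/(-4.221) = 0.36 °C.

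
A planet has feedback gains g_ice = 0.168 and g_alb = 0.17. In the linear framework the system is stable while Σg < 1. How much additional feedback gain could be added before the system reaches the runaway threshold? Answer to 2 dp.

0.66

Current total gain = 0.168 + 0.17 = 0.338.
Margin to runaway = 1 − 0.338 = 0.66.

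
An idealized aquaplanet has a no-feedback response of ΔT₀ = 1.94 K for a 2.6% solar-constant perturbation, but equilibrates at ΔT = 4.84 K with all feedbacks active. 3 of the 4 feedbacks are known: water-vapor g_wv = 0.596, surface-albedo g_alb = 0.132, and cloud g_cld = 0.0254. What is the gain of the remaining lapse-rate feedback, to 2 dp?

Amplification A = ΔT/ΔT₀ = 4.84/1.94 = 2.495.
Total gain g = 1 − 1/A = 1 − 1/2.495 = 0.5992.
Known gains sum to 0.596 + 0.132 + 0.0254 = 0.7534.
g_lr = 0.5992 − 0.7534 = -0.15.

-0.15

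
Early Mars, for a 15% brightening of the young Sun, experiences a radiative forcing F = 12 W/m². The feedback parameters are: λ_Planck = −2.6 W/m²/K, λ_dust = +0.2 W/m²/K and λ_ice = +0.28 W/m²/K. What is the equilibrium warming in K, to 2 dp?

Net feedback parameter λ = (−2.6) + (+0.2) + (+0.28) = -2.12 W/m²/K.
ΔT = −F/λ = −12/(-2.12) = 5.66 K.

5.66 K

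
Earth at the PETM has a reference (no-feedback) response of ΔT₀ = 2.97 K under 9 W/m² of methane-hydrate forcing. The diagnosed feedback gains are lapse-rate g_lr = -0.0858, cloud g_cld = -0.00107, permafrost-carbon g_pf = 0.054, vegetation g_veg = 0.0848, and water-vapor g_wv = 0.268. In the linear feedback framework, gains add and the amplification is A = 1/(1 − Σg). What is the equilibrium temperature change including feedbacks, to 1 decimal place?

Total gain g = -0.0858 − 0.00107 + 0.054 + 0.0848 + 0.268 = 0.31993.
Amplification A = 1/(1 − 0.31993) = 1.47.
ΔT = 2.97 × 1.47 = 4.4 K.

4.4 K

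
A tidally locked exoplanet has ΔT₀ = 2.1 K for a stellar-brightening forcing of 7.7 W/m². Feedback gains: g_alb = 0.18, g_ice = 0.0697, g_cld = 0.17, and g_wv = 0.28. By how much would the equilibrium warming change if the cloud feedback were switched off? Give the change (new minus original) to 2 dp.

Original: g = 0.6997, ΔT = 2.1/(1−0.6997) = 6.9930 K.
Without cloud: g' = 0.5297, ΔT' = 2.1/(1−0.5297) = 4.4652 K.
Change = 4.4652 − 6.9930 = -2.53 K.

-2.53 K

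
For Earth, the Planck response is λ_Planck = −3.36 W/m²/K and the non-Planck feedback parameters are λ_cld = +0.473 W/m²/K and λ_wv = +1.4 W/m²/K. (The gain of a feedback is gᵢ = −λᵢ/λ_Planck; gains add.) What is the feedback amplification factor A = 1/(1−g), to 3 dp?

2.260

Convert to gains: g_cld = 0.473/3.36 = 0.1408; g_wv = 1.4/3.36 = 0.4167.
Total gain g = 0.5575.
A = 1/(1 − 0.5575) = 2.260.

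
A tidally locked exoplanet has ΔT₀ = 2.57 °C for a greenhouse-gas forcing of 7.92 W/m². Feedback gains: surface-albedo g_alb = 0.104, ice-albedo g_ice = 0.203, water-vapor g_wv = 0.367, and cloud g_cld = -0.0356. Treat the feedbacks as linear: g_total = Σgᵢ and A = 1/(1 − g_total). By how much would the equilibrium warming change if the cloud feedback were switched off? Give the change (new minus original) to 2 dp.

Original: g = 0.6384, ΔT = 2.57/(1−0.6384) = 7.1073 °C.
Without cloud: g' = 0.674, ΔT' = 2.57/(1−0.674) = 7.8834 °C.
Change = 7.8834 − 7.1073 = 0.78 °C.

0.78 °C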